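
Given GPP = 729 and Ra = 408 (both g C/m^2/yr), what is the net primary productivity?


NPP = GPP - Ra = 729 - 408 = 321 g C/m^2/yr

321 g C/m^2/yr


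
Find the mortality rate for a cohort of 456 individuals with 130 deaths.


Mortality rate = 130 / 456 = 0.285088 ≈ 0.2851

0.2851


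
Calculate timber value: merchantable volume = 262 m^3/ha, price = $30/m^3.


Value = 262 * 30 = $7860/ha

$7860/ha


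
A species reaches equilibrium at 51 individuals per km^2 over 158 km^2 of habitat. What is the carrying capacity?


K = 51 * 158 = 8058 individuals

8058 individuals


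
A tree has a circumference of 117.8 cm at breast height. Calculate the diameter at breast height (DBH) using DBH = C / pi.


DBH = C / pi = 117.8 / 3.141593 = 37.4969 ≈ 37.50 cm

37.50 cm


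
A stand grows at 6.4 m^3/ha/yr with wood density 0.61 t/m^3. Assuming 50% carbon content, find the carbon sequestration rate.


C = 6.4 * 0.61 * 0.5 = 1.952 ≈ 1.95 t C/ha/yr

1.95 t C/ha/yr


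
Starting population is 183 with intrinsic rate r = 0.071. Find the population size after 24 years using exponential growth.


r*t = 0.071 * 24 = 1.704
exp(1.704) = 5.49589
N = 183 * 5.49589 = 1005.75 ≈ 1006

1006


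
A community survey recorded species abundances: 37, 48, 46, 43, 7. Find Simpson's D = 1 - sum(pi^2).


Total N = 37 + 48 + 46 + 43 + 7 = 181
Per-species terms:
  p = 37/181 = 0.204420; p^2 = 0.204420^2 = 0.041788
  p = 48/181 = 0.265193; p^2 = 0.265193^2 = 0.070327
  p = 46/181 = 0.254144; p^2 = 0.254144^2 = 0.064589
  p = 43/181 = 0.237569; p^2 = 0.237569^2 = 0.056439
  p = 7/181 = 0.038674; p^2 = 0.038674^2 = 0.001496
sum(p^2) = 0.041788 + 0.070327 + 0.064589 + 0.056439 + 0.001496 = 0.234639
D = 1 - 0.234639 = 0.765361 ≈ 0.7654

0.7654


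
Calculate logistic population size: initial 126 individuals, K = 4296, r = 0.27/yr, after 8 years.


(K - N0)/N0 = (4296 - 126)/126 = 4170/126 = 33.0952
r*t = 0.27 * 8 = 2.16; exp(-2.16) = 0.115325
33.0952 * 0.115325 = 3.81670
1 + 3.81670 = 4.81670
N = 4296 / 4.81670 = 891.897 ≈ 892

892


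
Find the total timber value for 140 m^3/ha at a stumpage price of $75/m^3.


Value = 140 * 75 = $10500/ha

$10500/ha


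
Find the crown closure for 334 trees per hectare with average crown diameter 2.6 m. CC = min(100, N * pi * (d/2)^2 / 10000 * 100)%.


(d/2)^2 = (2.6/2)^2 = 1.3^2 = 1.69
Crown area = 3.141593 * 1.69 = 5.30929 m^2
N * area / 10000 * 100 = 334 * 5.30929 / 10000 * 100 = 17.7330
CC = min(100, 17.7330) = 17.7330 ≈ 17.7%

17.7%


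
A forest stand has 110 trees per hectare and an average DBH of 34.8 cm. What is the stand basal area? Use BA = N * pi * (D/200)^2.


(D/200)^2 = (34.8/200)^2 = 0.174^2 = 0.030276
Individual BA = 3.141593 * 0.030276 = 0.0951149 m^2
Stand BA = 110 * 0.0951149 = 10.4626 ≈ 10.46 m^2/ha

10.46 m^2/ha


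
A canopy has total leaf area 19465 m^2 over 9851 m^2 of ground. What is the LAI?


LAI = 19465 / 9851 = 1.9759 ≈ 1.98

1.98


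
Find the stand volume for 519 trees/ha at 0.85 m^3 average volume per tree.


V_stand = 519 * 0.85 = 441.15 ≈ 441.2 m^3/ha

441.2 m^3/ha


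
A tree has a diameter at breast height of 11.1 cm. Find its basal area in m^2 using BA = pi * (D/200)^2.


D/200 = 11.1/200 = 0.0555 m
(D/200)^2 = 0.0555^2 = 0.00308025
BA = 3.141593 * 0.00308025 = 0.00967689 ≈ 0.0097 m^2

0.0097 m^2


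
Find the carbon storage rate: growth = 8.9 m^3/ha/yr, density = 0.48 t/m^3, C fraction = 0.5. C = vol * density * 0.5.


C = 8.9 * 0.48 * 0.5 = 2.136 ≈ 2.14 t C/ha/yr

2.14 t C/ha/yr


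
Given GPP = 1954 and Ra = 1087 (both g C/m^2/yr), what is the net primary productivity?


NPP = GPP - Ra = 1954 - 1087 = 867 g C/m^2/yr

867 g C/m^2/yr


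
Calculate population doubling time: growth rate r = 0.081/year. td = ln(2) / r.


td = ln(2) / 0.081 = 0.693147 / 0.081 = 8.55737 ≈ 8.6 years

8.6 years


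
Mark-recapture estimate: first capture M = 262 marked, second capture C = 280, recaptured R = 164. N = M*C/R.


N = M * C / R = 262 * 280 / 164 = 73360 / 164 = 447.32 ≈ 447

447 individuals


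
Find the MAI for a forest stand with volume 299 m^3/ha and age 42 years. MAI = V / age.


MAI = 299 / 42 = 7.1190 ≈ 7.12 m^3/ha/yr

7.12 m^3/ha/yr


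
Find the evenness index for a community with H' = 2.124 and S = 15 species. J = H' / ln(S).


ln(15) = 2.70805
J = H' / ln(S) = 2.124 / 2.70805 = 0.784328 ≈ 0.7843

0.7843


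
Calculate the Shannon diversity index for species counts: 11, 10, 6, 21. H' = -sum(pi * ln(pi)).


Total N = 11 + 10 + 6 + 21 = 48
Per-species terms:
  p = 11/48 = 0.229167; ln(p) = -1.473304; p*ln(p) = 0.229167 * (-1.473304) = -0.337633
  p = 10/48 = 0.208333; ln(p) = -1.568618; p*ln(p) = 0.208333 * (-1.568618) = -0.326795
  p = 6/48 = 0.125000; ln(p) = -2.079442; p*ln(p) = 0.125000 * (-2.079442) = -0.259930
  p = 21/48 = 0.437500; ln(p) = -0.826679; p*ln(p) = 0.437500 * (-0.826679) = -0.361672
sum(p*ln(p)) = (-0.337633) + (-0.326795) + (-0.259930) + (-0.361672) = -1.286030
H' = -(-1.286030) = 1.286030 ≈ 1.2860

1.2860


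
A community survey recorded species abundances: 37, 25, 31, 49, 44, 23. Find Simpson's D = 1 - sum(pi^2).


Total N = 37 + 25 + 31 + 49 + 44 + 23 = 209
Per-species terms:
  p = 37/209 = 0.177033; p^2 = 0.177033^2 = 0.031341
  p = 25/209 = 0.119617; p^2 = 0.119617^2 = 0.014308
  p = 31/209 = 0.148325; p^2 = 0.148325^2 = 0.022000
  p = 49/209 = 0.234450; p^2 = 0.234450^2 = 0.054967
  p = 44/209 = 0.210526; p^2 = 0.210526^2 = 0.044321
  p = 23/209 = 0.110048; p^2 = 0.110048^2 = 0.012111
sum(p^2) = 0.031341 + 0.014308 + 0.022000 + 0.054967 + 0.044321 + 0.012111 = 0.179048
D = 1 - 0.179048 = 0.820952 ≈ 0.8210

0.8210


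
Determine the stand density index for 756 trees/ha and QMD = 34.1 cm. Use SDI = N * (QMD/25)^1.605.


QMD/25 = 34.1/25 = 1.364
(1.364)^1.605 = exp(1.605 * ln(1.364)) = exp(1.605 * 0.310422) = exp(0.498227) = 1.64580
SDI = 756 * 1.64580 = 1244.22 ≈ 1244

1244


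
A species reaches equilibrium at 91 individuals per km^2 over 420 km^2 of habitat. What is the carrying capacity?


K = 91 * 420 = 38220 individuals

38220 individuals


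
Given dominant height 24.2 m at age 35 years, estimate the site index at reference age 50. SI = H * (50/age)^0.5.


50/35 = 1.42857
(1.42857)^0.5 = 1.19523
SI = 24.2 * 1.19523 = 28.9246 ≈ 28.9 m

28.9 m


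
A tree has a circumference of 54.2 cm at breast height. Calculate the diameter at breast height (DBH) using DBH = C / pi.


DBH = C / pi = 54.2 / 3.141593 = 17.2524 ≈ 17.25 cm

17.25 cm


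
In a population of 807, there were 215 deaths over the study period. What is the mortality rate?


Mortality rate = 215 / 807 = 0.266419 ≈ 0.2664

0.2664


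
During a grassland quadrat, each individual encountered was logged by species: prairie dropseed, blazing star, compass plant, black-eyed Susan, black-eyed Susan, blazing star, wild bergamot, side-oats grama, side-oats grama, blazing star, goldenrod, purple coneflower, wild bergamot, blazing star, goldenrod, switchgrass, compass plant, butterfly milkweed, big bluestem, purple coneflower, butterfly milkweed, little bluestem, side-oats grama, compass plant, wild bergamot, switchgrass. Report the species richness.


Total individuals logged = 26
Distinct species (count of individuals): prairie dropseed (1), blazing star (4), compass plant (3), black-eyed Susan (2), wild bergamot (3), side-oats grama (3), goldenrod (2), purple coneflower (2), switchgrass (2), butterfly milkweed (2), big bluestem (1), little bluestem (1)
Species richness = number of distinct species = 12

12


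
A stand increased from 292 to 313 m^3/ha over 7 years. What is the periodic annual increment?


PAI = (V2 - V1) / period = (313 - 292) / 7 = 21 / 7 = 3.00 m^3/ha/yr

3.00 m^3/ha/yr


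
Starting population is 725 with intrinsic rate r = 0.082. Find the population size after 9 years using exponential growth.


r*t = 0.082 * 9 = 0.738
exp(0.738) = 2.09175
N = 725 * 2.09175 = 1516.52 ≈ 1517

1517


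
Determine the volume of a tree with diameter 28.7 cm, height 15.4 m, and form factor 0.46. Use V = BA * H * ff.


(D/200)^2 = (28.7/200)^2 = 0.1435^2 = 0.02059225
BA = 3.141593 * 0.02059225 = 0.0646925 m^2
V = 0.0646925 * 15.4 * 0.46 = 0.458282 ≈ 0.458 m^3

0.458 m^3


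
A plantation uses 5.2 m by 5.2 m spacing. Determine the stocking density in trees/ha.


N = 10000 / 5.2^2 = 10000 / 27.04 = 369.822 ≈ 370 trees/ha

370 trees/ha


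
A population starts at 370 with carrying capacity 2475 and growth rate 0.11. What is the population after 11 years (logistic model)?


(K - N0)/N0 = (2475 - 370)/370 = 2105/370 = 5.68919
r*t = 0.11 * 11 = 1.21; exp(-1.21) = 0.298197
5.68919 * 0.298197 = 1.69650
1 + 1.69650 = 2.69650
N = 2475 / 2.69650 = 917.856 ≈ 918

918


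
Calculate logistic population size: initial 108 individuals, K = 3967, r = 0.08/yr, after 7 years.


(K - N0)/N0 = (3967 - 108)/108 = 3859/108 = 35.7315
r*t = 0.08 * 7 = 0.56; exp(-0.56) = 0.571209
35.7315 * 0.571209 = 20.4102
1 + 20.4102 = 21.4102
N = 3967 / 21.4102 = 185.286 ≈ 185

185


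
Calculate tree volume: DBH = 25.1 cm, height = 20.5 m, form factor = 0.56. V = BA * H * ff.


(D/200)^2 = (25.1/200)^2 = 0.1255^2 = 0.01575025
BA = 3.141593 * 0.01575025 = 0.0494809 m^2
V = 0.0494809 * 20.5 * 0.56 = 0.568041 ≈ 0.568 m^3

0.568 m^3


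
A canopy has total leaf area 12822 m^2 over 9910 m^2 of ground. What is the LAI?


LAI = 12822 / 9910 = 1.2938 ≈ 1.29

1.29


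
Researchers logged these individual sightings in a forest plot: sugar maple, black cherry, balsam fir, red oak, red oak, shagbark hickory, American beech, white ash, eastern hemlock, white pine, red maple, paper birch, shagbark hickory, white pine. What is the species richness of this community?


Total individuals logged = 14
Distinct species (count of individuals): sugar maple (1), black cherry (1), balsam fir (1), red oak (2), shagbark hickory (2), American beech (1), white ash (1), eastern hemlock (1), white pine (2), red maple (1), paper birch (1)
Species richness = number of distinct species = 11

11


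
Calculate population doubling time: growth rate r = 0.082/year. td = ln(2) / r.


td = ln(2) / 0.082 = 0.693147 / 0.082 = 8.45301 ≈ 8.5 years

8.5 years


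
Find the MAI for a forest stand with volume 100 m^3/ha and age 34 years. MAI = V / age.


MAI = 100 / 34 = 2.9412 ≈ 2.94 m^3/ha/yr

2.94 m^3/ha/yr


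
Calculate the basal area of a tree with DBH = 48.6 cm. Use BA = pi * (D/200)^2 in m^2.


D/200 = 48.6/200 = 0.243 m
(D/200)^2 = 0.243^2 = 0.059049
BA = 3.141593 * 0.059049 = 0.185508 ≈ 0.1855 m^2

0.1855 m^2


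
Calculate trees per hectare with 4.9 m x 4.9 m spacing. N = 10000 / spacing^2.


N = 10000 / 4.9^2 = 10000 / 24.01 = 416.493 ≈ 416 trees/ha

416 trees/ha


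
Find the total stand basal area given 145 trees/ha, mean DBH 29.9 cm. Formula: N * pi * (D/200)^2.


(D/200)^2 = (29.9/200)^2 = 0.1495^2 = 0.02235025
Individual BA = 3.141593 * 0.02235025 = 0.0702154 m^2
Stand BA = 145 * 0.0702154 = 10.1812 ≈ 10.18 m^2/ha

10.18 m^2/ha


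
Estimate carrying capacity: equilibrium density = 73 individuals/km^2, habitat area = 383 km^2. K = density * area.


K = 73 * 383 = 27959 individuals

27959 individuals


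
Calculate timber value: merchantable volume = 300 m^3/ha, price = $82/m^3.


Value = 300 * 82 = $24600/ha

$24600/ha


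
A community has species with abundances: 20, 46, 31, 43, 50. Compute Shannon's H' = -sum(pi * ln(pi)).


Total N = 20 + 46 + 31 + 43 + 50 = 190
Per-species terms:
  p = 20/190 = 0.105263; ln(p) = -2.251293; p*ln(p) = 0.105263 * (-2.251293) = -0.236978
  p = 46/190 = 0.242105; ln(p) = -1.418384; p*ln(p) = 0.242105 * (-1.418384) = -0.343398
  p = 31/190 = 0.163158; ln(p) = -1.813036; p*ln(p) = 0.163158 * (-1.813036) = -0.295811
  p = 43/190 = 0.226316; ln(p) = -1.485823; p*ln(p) = 0.226316 * (-1.485823) = -0.336266
  p = 50/190 = 0.263158; ln(p) = -1.335001; p*ln(p) = 0.263158 * (-1.335001) = -0.351316
sum(p*ln(p)) = (-0.236978) + (-0.343398) + (-0.295811) + (-0.336266) + (-0.351316) = -1.563769
H' = -(-1.563769) = 1.563769 ≈ 1.5638

1.5638


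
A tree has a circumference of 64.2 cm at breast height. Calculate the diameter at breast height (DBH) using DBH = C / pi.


DBH = C / pi = 64.2 / 3.141593 = 20.4355 ≈ 20.44 cm

20.44 cm


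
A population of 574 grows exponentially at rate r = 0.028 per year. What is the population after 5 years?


r*t = 0.028 * 5 = 0.14
exp(0.14) = 1.15027
N = 574 * 1.15027 = 660.255 ≈ 660

660


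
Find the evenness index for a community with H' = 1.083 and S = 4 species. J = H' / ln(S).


ln(4) = 1.38629
J = H' / ln(S) = 1.083 / 1.38629 = 0.781222 ≈ 0.7812

0.7812


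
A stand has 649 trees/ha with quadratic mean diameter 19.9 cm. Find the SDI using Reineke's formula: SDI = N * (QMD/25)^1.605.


QMD/25 = 19.9/25 = 0.796
(0.796)^1.605 = exp(1.605 * ln(0.796)) = exp(1.605 * (-0.228156)) = exp(-0.366190) = 0.693371
SDI = 649 * 0.693371 = 449.998 ≈ 450

450


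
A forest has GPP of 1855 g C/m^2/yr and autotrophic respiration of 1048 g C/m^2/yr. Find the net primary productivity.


NPP = GPP - Ra = 1855 - 1048 = 807 g C/m^2/yr

807 g C/m^2/yr


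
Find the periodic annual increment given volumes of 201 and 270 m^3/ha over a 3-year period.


PAI = (V2 - V1) / period = (270 - 201) / 3 = 69 / 3 = 23.00 m^3/ha/yr

23.00 m^3/ha/yr


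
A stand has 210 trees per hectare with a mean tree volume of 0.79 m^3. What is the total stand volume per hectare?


V_stand = 210 * 0.79 = 165.9 m^3/ha

165.9 m^3/ha


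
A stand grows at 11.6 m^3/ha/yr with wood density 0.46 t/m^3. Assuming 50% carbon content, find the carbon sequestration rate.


C = 11.6 * 0.46 * 0.5 = 2.668 ≈ 2.67 t C/ha/yr

2.67 t C/ha/yr


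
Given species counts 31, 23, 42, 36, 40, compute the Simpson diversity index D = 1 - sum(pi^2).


Total N = 31 + 23 + 42 + 36 + 40 = 172
Per-species terms:
  p = 31/172 = 0.180233; p^2 = 0.180233^2 = 0.032484
  p = 23/172 = 0.133721; p^2 = 0.133721^2 = 0.017881
  p = 42/172 = 0.244186; p^2 = 0.244186^2 = 0.059627
  p = 36/172 = 0.209302; p^2 = 0.209302^2 = 0.043807
  p = 40/172 = 0.232558; p^2 = 0.232558^2 = 0.054083
sum(p^2) = 0.032484 + 0.017881 + 0.059627 + 0.043807 + 0.054083 = 0.207882
D = 1 - 0.207882 = 0.792118 ≈ 0.7921

0.7921


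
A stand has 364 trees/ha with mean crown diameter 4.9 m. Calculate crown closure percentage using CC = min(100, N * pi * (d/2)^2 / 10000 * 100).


(d/2)^2 = (4.9/2)^2 = 2.45^2 = 6.0025
Crown area = 3.141593 * 6.0025 = 18.8574 m^2
N * area / 10000 * 100 = 364 * 18.8574 / 10000 * 100 = 68.6409
CC = min(100, 68.6409) = 68.6409 ≈ 68.6%

68.6%


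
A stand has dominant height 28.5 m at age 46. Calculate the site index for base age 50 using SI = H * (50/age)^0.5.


50/46 = 1.08696
(1.08696)^0.5 = 1.04257
SI = 28.5 * 1.04257 = 29.7132 ≈ 29.7 m

29.7 m


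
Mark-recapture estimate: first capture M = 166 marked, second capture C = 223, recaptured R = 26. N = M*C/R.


N = M * C / R = 166 * 223 / 26 = 37018 / 26 = 1423.77 ≈ 1424

1424 individuals


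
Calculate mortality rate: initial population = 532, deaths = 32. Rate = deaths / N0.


Mortality rate = 32 / 532 = 0.060150 ≈ 0.0602

0.0602


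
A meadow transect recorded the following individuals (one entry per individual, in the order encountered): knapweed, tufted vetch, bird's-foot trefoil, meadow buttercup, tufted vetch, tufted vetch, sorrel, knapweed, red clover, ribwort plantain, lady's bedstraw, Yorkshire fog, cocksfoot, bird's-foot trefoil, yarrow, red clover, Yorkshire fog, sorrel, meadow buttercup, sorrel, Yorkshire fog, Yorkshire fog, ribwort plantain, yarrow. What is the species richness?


Total individuals logged = 24
Distinct species (count of individuals): knapweed (2), tufted vetch (3), bird's-foot trefoil (2), meadow buttercup (2), sorrel (3), red clover (2), ribwort plantain (2), lady's bedstraw (1), Yorkshire fog (4), cocksfoot (1), yarrow (2)
Species richness = number of distinct species = 11

11


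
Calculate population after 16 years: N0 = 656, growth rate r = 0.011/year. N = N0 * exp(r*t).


r*t = 0.011 * 16 = 0.176
exp(0.176) = 1.19244
N = 656 * 1.19244 = 782.241 ≈ 782

782


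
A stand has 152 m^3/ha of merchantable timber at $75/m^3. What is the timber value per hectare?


Value = 152 * 75 = $11400/ha

$11400/ha


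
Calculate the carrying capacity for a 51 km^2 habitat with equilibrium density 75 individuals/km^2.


K = 75 * 51 = 3825 individuals

3825 individuals


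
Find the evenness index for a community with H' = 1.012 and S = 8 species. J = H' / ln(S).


ln(8) = 2.07944
J = H' / ln(S) = 1.012 / 2.07944 = 0.486669 ≈ 0.4867

0.4867


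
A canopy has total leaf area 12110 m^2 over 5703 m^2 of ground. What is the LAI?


LAI = 12110 / 5703 = 2.1234 ≈ 2.12

2.12


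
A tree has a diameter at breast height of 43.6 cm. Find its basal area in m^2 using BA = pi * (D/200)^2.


D/200 = 43.6/200 = 0.218 m
(D/200)^2 = 0.218^2 = 0.047524
BA = 3.141593 * 0.047524 = 0.149301 ≈ 0.1493 m^2

0.1493 m^2


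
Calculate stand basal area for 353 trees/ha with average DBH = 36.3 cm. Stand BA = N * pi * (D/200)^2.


(D/200)^2 = (36.3/200)^2 = 0.1815^2 = 0.03294225
Individual BA = 3.141593 * 0.03294225 = 0.103491 m^2
Stand BA = 353 * 0.103491 = 36.5323 ≈ 36.53 m^2/ha

36.53 m^2/ha


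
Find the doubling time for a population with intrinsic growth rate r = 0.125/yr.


td = ln(2) / 0.125 = 0.693147 / 0.125 = 5.54518 ≈ 5.5 years

5.5 years


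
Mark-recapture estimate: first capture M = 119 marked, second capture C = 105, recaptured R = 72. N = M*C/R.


N = M * C / R = 119 * 105 / 72 = 12495 / 72 = 173.54 ≈ 174

174 individuals


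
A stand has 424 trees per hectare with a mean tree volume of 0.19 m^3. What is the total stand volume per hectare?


V_stand = 424 * 0.19 = 80.56 ≈ 80.6 m^3/ha

80.6 m^3/ha


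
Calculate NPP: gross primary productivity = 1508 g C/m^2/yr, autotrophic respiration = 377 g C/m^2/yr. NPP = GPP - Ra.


NPP = GPP - Ra = 1508 - 377 = 1131 g C/m^2/yr

1131 g C/m^2/yr


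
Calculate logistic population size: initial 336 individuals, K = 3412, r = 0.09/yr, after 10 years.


(K - N0)/N0 = (3412 - 336)/336 = 3076/336 = 9.15476
r*t = 0.09 * 10 = 0.9; exp(-0.9) = 0.406570
9.15476 * 0.406570 = 3.72205
1 + 3.72205 = 4.72205
N = 3412 / 4.72205 = 722.568 ≈ 723

723


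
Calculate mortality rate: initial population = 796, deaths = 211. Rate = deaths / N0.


Mortality rate = 211 / 796 = 0.265075 ≈ 0.2651

0.2651


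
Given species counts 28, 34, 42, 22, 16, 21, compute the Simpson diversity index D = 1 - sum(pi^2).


Total N = 28 + 34 + 42 + 22 + 16 + 21 = 163
Per-species terms:
  p = 28/163 = 0.171779; p^2 = 0.171779^2 = 0.029508
  p = 34/163 = 0.208589; p^2 = 0.208589^2 = 0.043509
  p = 42/163 = 0.257669; p^2 = 0.257669^2 = 0.066393
  p = 22/163 = 0.134969; p^2 = 0.134969^2 = 0.018217
  p = 16/163 = 0.098160; p^2 = 0.098160^2 = 0.009635
  p = 21/163 = 0.128834; p^2 = 0.128834^2 = 0.016598
sum(p^2) = 0.029508 + 0.043509 + 0.066393 + 0.018217 + 0.009635 + 0.016598 = 0.183860
D = 1 - 0.183860 = 0.816140 ≈ 0.8161

0.8161


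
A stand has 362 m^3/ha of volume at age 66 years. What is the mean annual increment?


MAI = 362 / 66 = 5.4848 ≈ 5.48 m^3/ha/yr

5.48 m^3/ha/yr


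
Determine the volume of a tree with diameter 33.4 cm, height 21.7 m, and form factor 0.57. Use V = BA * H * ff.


(D/200)^2 = (33.4/200)^2 = 0.167^2 = 0.027889
BA = 3.141593 * 0.027889 = 0.0876159 m^2
V = 0.0876159 * 21.7 * 0.57 = 1.08372 ≈ 1.084 m^3

1.084 m^3


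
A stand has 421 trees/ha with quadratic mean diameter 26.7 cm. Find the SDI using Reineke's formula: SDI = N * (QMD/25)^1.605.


QMD/25 = 26.7/25 = 1.068
(1.068)^1.605 = exp(1.605 * ln(1.068)) = exp(1.605 * 0.0657877) = exp(0.105589) = 1.11137
SDI = 421 * 1.11137 = 467.887 ≈ 468

468


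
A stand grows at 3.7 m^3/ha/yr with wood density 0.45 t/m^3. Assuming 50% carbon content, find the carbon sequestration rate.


C = 3.7 * 0.45 * 0.5 = 0.8325 ≈ 0.83 t C/ha/yr

0.83 t C/ha/yr


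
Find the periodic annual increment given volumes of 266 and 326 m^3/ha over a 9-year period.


PAI = (V2 - V1) / period = (326 - 266) / 9 = 60 / 9 = 6.6667 ≈ 6.67 m^3/ha/yr

6.67 m^3/ha/yr


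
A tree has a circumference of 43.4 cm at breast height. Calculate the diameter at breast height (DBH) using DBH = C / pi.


DBH = C / pi = 43.4 / 3.141593 = 13.8146 ≈ 13.81 cm

13.81 cm


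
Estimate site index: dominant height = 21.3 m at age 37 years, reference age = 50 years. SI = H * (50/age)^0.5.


50/37 = 1.35135
(1.35135)^0.5 = 1.16248
SI = 21.3 * 1.16248 = 24.7608 ≈ 24.8 m

24.8 m


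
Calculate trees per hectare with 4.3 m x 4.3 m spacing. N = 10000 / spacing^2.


N = 10000 / 4.3^2 = 10000 / 18.49 = 540.833 ≈ 541 trees/ha

541 trees/ha


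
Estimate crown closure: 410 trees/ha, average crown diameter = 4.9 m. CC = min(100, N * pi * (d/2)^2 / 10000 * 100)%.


(d/2)^2 = (4.9/2)^2 = 2.45^2 = 6.0025
Crown area = 3.141593 * 6.0025 = 18.8574 m^2
N * area / 10000 * 100 = 410 * 18.8574 / 10000 * 100 = 77.3153
CC = min(100, 77.3153) = 77.3153 ≈ 77.3%

77.3%


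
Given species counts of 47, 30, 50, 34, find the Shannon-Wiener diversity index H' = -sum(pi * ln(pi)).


Total N = 47 + 30 + 50 + 34 = 161
Per-species terms:
  p = 47/161 = 0.291925; ln(p) = -1.231258; p*ln(p) = 0.291925 * (-1.231258) = -0.359435
  p = 30/161 = 0.186335; ln(p) = -1.680209; p*ln(p) = 0.186335 * (-1.680209) = -0.313082
  p = 50/161 = 0.310559; ln(p) = -1.169381; p*ln(p) = 0.310559 * (-1.169381) = -0.363162
  p = 34/161 = 0.211180; ln(p) = -1.555044; p*ln(p) = 0.211180 * (-1.555044) = -0.328394
sum(p*ln(p)) = (-0.359435) + (-0.313082) + (-0.363162) + (-0.328394) = -1.364073
H' = -(-1.364073) = 1.364073 ≈ 1.3641

1.3641


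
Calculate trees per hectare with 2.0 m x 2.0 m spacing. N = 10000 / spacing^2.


N = 10000 / 2.0^2 = 10000 / 4 = 2500.00 ≈ 2500 trees/ha

2500 trees/ha


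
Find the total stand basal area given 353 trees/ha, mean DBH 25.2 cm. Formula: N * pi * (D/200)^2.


(D/200)^2 = (25.2/200)^2 = 0.126^2 = 0.015876
Individual BA = 3.141593 * 0.015876 = 0.0498759 m^2
Stand BA = 353 * 0.0498759 = 17.6062 ≈ 17.61 m^2/ha

17.61 m^2/ha


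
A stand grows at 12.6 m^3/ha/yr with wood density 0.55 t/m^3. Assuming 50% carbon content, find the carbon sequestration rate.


C = 12.6 * 0.55 * 0.5 = 3.465 ≈ 3.47 t C/ha/yr

3.47 t C/ha/yr


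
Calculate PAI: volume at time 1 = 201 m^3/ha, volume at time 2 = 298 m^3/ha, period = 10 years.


PAI = (V2 - V1) / period = (298 - 201) / 10 = 97 / 10 = 9.70 m^3/ha/yr

9.70 m^3/ha/yr


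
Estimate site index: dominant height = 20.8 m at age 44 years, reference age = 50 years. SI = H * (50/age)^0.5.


50/44 = 1.13636
(1.13636)^0.5 = 1.06600
SI = 20.8 * 1.06600 = 22.1728 ≈ 22.2 m

22.2 m


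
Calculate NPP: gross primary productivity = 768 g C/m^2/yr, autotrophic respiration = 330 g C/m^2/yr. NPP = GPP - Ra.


NPP = GPP - Ra = 768 - 330 = 438 g C/m^2/yr

438 g C/m^2/yr


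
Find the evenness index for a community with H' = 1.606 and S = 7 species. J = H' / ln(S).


ln(7) = 1.94591
J = H' / ln(S) = 1.606 / 1.94591 = 0.825321 ≈ 0.8253

0.8253


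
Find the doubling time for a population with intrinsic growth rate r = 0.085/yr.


td = ln(2) / 0.085 = 0.693147 / 0.085 = 8.15467 ≈ 8.2 years

8.2 years


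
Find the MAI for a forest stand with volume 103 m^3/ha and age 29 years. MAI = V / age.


MAI = 103 / 29 = 3.5517 ≈ 3.55 m^3/ha/yr

3.55 m^3/ha/yr


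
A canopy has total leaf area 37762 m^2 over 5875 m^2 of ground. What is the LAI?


LAI = 37762 / 5875 = 6.4276 ≈ 6.43

6.43


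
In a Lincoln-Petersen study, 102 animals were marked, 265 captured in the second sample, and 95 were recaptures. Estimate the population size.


N = M * C / R = 102 * 265 / 95 = 27030 / 95 = 284.53 ≈ 285

285 individuals


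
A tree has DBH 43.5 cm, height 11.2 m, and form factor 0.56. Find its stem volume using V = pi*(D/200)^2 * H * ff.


(D/200)^2 = (43.5/200)^2 = 0.2175^2 = 0.04730625
BA = 3.141593 * 0.04730625 = 0.148617 m^2
V = 0.148617 * 11.2 * 0.56 = 0.932126 ≈ 0.932 m^3

0.932 m^3


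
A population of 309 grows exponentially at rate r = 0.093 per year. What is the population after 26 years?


r*t = 0.093 * 26 = 2.418
exp(2.418) = 11.2234
N = 309 * 11.2234 = 3468.03 ≈ 3468

3468


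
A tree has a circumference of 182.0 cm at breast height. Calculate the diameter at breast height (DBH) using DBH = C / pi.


DBH = C / pi = 182.0 / 3.141593 = 57.9324 ≈ 57.93 cm

57.93 cm


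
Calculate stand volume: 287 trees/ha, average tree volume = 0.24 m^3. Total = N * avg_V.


V_stand = 287 * 0.24 = 68.88 ≈ 68.9 m^3/ha

68.9 m^3/ha


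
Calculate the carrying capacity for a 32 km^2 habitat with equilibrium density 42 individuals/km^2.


K = 42 * 32 = 1344 individuals

1344 individuals


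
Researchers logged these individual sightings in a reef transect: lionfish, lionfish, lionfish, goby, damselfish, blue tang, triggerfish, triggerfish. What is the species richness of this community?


Total individuals logged = 8
Distinct species (count of individuals): lionfish (3), goby (1), damselfish (1), blue tang (1), triggerfish (2)
Species richness = number of distinct species = 5

5


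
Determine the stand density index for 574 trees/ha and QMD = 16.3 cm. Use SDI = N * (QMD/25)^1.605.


QMD/25 = 16.3/25 = 0.652
(0.652)^1.605 = exp(1.605 * ln(0.652)) = exp(1.605 * (-0.427711)) = exp(-0.686476) = 0.503347
SDI = 574 * 0.503347 = 288.921 ≈ 289

289


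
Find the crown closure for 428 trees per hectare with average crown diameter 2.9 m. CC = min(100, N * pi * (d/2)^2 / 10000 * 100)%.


(d/2)^2 = (2.9/2)^2 = 1.45^2 = 2.1025
Crown area = 3.141593 * 2.1025 = 6.60520 m^2
N * area / 10000 * 100 = 428 * 6.60520 / 10000 * 100 = 28.2703
CC = min(100, 28.2703) = 28.2703 ≈ 28.3%

28.3%


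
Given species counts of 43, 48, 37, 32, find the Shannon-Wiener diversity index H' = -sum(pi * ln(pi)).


Total N = 43 + 48 + 37 + 32 = 160
Per-species terms:
  p = 43/160 = 0.268750; ln(p) = -1.313974; p*ln(p) = 0.268750 * (-1.313974) = -0.353131
  p = 48/160 = 0.300000; ln(p) = -1.203973; p*ln(p) = 0.300000 * (-1.203973) = -0.361192
  p = 37/160 = 0.231250; ln(p) = -1.464256; p*ln(p) = 0.231250 * (-1.464256) = -0.338609
  p = 32/160 = 0.200000; ln(p) = -1.609438; p*ln(p) = 0.200000 * (-1.609438) = -0.321888
sum(p*ln(p)) = (-0.353131) + (-0.361192) + (-0.338609) + (-0.321888) = -1.374820
H' = -(-1.374820) = 1.374820 ≈ 1.3748

1.3748


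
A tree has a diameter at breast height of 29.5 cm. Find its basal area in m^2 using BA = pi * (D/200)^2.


D/200 = 29.5/200 = 0.1475 m
(D/200)^2 = 0.1475^2 = 0.02175625
BA = 3.141593 * 0.02175625 = 0.0683493 ≈ 0.0683 m^2

0.0683 m^2


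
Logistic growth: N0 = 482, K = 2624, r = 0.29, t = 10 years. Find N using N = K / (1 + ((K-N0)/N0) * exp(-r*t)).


(K - N0)/N0 = (2624 - 482)/482 = 2142/482 = 4.44398
r*t = 0.29 * 10 = 2.9; exp(-2.9) = 0.0550232
4.44398 * 0.0550232 = 0.244522
1 + 0.244522 = 1.24452
N = 2624 / 1.24452 = 2108.44 ≈ 2108

2108


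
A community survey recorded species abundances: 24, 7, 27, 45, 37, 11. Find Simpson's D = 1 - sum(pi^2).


Total N = 24 + 7 + 27 + 45 + 37 + 11 = 151
Per-species terms:
  p = 24/151 = 0.158940; p^2 = 0.158940^2 = 0.025262
  p = 7/151 = 0.046358; p^2 = 0.046358^2 = 0.002149
  p = 27/151 = 0.178808; p^2 = 0.178808^2 = 0.031972
  p = 45/151 = 0.298013; p^2 = 0.298013^2 = 0.088812
  p = 37/151 = 0.245033; p^2 = 0.245033^2 = 0.060041
  p = 11/151 = 0.072848; p^2 = 0.072848^2 = 0.005307
sum(p^2) = 0.025262 + 0.002149 + 0.031972 + 0.088812 + 0.060041 + 0.005307 = 0.213543
D = 1 - 0.213543 = 0.786457 ≈ 0.7865

0.7865


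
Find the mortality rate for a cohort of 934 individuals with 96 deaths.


Mortality rate = 96 / 934 = 0.102784 ≈ 0.1028

0.1028


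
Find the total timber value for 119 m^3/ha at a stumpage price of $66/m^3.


Value = 119 * 66 = $7854/ha

$7854/ha


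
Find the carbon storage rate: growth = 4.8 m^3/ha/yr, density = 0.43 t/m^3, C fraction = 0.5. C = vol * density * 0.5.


C = 4.8 * 0.43 * 0.5 = 1.032 ≈ 1.03 t C/ha/yr

1.03 t C/ha/yr


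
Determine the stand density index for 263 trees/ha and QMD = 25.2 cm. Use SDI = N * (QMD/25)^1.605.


QMD/25 = 25.2/25 = 1.008
(1.008)^1.605 = exp(1.605 * ln(1.008)) = exp(1.605 * 0.00796817) = exp(0.0127889) = 1.01287
SDI = 263 * 1.01287 = 266.385 ≈ 266

266


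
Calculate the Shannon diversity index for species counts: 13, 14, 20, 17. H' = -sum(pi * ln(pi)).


Total N = 13 + 14 + 20 + 17 = 64
Per-species terms:
  p = 13/64 = 0.203125; ln(p) = -1.593934; p*ln(p) = 0.203125 * (-1.593934) = -0.323768
  p = 14/64 = 0.218750; ln(p) = -1.519826; p*ln(p) = 0.218750 * (-1.519826) = -0.332462
  p = 20/64 = 0.312500; ln(p) = -1.163151; p*ln(p) = 0.312500 * (-1.163151) = -0.363485
  p = 17/64 = 0.265625; ln(p) = -1.325670; p*ln(p) = 0.265625 * (-1.325670) = -0.352131
sum(p*ln(p)) = (-0.323768) + (-0.332462) + (-0.363485) + (-0.352131) = -1.371846
H' = -(-1.371846) = 1.371846 ≈ 1.3718

1.3718


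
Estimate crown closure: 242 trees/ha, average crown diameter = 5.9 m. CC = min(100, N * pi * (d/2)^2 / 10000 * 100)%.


(d/2)^2 = (5.9/2)^2 = 2.95^2 = 8.7025
Crown area = 3.141593 * 8.7025 = 27.3397 m^2
N * area / 10000 * 100 = 242 * 27.3397 / 10000 * 100 = 66.1621
CC = min(100, 66.1621) = 66.1621 ≈ 66.2%

66.2%


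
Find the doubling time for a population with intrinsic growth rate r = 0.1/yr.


td = ln(2) / 0.1 = 0.693147 / 0.1 = 6.93147 ≈ 6.9 years

6.9 years


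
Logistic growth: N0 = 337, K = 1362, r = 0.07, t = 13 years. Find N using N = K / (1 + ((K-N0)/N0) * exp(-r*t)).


(K - N0)/N0 = (1362 - 337)/337 = 1025/337 = 3.04154
r*t = 0.07 * 13 = 0.91; exp(-0.91) = 0.402524
3.04154 * 0.402524 = 1.22429
1 + 1.22429 = 2.22429
N = 1362 / 2.22429 = 612.330 ≈ 612

612


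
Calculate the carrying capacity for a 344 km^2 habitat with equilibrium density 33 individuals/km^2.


K = 33 * 344 = 11352 individuals

11352 individuals


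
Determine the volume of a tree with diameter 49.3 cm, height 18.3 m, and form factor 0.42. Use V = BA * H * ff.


(D/200)^2 = (49.3/200)^2 = 0.2465^2 = 0.06076225
BA = 3.141593 * 0.06076225 = 0.190890 m^2
V = 0.190890 * 18.3 * 0.42 = 1.46718 ≈ 1.467 m^3

1.467 m^3


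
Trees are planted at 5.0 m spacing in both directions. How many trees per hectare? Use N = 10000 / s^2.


N = 10000 / 5.0^2 = 10000 / 25 = 400.000 ≈ 400 trees/ha

400 trees/ha


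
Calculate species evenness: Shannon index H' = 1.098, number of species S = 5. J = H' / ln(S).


ln(5) = 1.60944
J = H' / ln(S) = 1.098 / 1.60944 = 0.682225 ≈ 0.6822

0.6822


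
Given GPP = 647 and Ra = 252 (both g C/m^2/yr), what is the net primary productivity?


NPP = GPP - Ra = 647 - 252 = 395 g C/m^2/yr

395 g C/m^2/yr


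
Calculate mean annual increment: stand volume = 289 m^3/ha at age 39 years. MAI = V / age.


MAI = 289 / 39 = 7.4103 ≈ 7.41 m^3/ha/yr

7.41 m^3/ha/yr


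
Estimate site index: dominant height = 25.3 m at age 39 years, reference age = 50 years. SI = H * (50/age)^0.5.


50/39 = 1.28205
(1.28205)^0.5 = 1.13228
SI = 25.3 * 1.13228 = 28.6467 ≈ 28.6 m

28.6 m


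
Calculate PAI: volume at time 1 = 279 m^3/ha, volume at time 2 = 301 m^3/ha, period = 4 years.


PAI = (V2 - V1) / period = (301 - 279) / 4 = 22 / 4 = 5.50 m^3/ha/yr

5.50 m^3/ha/yr


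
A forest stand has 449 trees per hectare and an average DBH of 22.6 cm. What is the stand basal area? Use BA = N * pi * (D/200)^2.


(D/200)^2 = (22.6/200)^2 = 0.113^2 = 0.012769
Individual BA = 3.141593 * 0.012769 = 0.0401150 m^2
Stand BA = 449 * 0.0401150 = 18.0116 ≈ 18.01 m^2/ha

18.01 m^2/ha


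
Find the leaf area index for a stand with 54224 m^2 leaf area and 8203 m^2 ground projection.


LAI = 54224 / 8203 = 6.6103 ≈ 6.61

6.61


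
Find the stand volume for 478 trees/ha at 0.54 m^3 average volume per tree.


V_stand = 478 * 0.54 = 258.12 ≈ 258.1 m^3/ha

258.1 m^3/ha


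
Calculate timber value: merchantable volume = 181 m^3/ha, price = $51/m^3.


Value = 181 * 51 = $9231/ha

$9231/ha


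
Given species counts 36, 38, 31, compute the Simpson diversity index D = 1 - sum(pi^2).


Total N = 36 + 38 + 31 = 105
Per-species terms:
  p = 36/105 = 0.342857; p^2 = 0.342857^2 = 0.117551
  p = 38/105 = 0.361905; p^2 = 0.361905^2 = 0.130975
  p = 31/105 = 0.295238; p^2 = 0.295238^2 = 0.087165
sum(p^2) = 0.117551 + 0.130975 + 0.087165 = 0.335691
D = 1 - 0.335691 = 0.664309 ≈ 0.6643

0.6643


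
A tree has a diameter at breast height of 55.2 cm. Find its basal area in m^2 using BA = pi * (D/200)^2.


D/200 = 55.2/200 = 0.276 m
(D/200)^2 = 0.276^2 = 0.076176
BA = 3.141593 * 0.076176 = 0.239314 ≈ 0.2393 m^2

0.2393 m^2


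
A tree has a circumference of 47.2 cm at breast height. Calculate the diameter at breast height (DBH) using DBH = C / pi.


DBH = C / pi = 47.2 / 3.141593 = 15.0242 ≈ 15.02 cm

15.02 cm


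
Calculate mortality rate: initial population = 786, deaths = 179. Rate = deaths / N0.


Mortality rate = 179 / 786 = 0.227735 ≈ 0.2277

0.2277


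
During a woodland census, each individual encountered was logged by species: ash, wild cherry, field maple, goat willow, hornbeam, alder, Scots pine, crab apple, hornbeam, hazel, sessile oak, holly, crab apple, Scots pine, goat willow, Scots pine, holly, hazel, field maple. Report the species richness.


Total individuals logged = 19
Distinct species (count of individuals): ash (1), wild cherry (1), field maple (2), goat willow (2), hornbeam (2), alder (1), Scots pine (3), crab apple (2), hazel (2), sessile oak (1), holly (2)
Species richness = number of distinct species = 11

11


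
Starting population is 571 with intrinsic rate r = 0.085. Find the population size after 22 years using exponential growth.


r*t = 0.085 * 22 = 1.87
exp(1.87) = 6.48830
N = 571 * 6.48830 = 3704.82 ≈ 3705

3705


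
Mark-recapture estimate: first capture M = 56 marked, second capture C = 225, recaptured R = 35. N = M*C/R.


N = M * C / R = 56 * 225 / 35 = 12600 / 35 = 360

360 individuals


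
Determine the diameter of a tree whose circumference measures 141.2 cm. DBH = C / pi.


DBH = C / pi = 141.2 / 3.141593 = 44.9454 ≈ 44.95 cm

44.95 cm


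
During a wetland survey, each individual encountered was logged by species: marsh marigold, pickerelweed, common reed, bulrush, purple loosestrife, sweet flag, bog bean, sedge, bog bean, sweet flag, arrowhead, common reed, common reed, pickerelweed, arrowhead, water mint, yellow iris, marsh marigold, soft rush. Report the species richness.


Total individuals logged = 19
Distinct species (count of individuals): marsh marigold (2), pickerelweed (2), common reed (3), bulrush (1), purple loosestrife (1), sweet flag (2), bog bean (2), sedge (1), arrowhead (2), water mint (1), yellow iris (1), soft rush (1)
Species richness = number of distinct species = 12

12


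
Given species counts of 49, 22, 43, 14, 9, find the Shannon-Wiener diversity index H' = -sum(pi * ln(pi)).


Total N = 49 + 22 + 43 + 14 + 9 = 137
Per-species terms:
  p = 49/137 = 0.357664; ln(p) = -1.028161; p*ln(p) = 0.357664 * (-1.028161) = -0.367736
  p = 22/137 = 0.160584; ln(p) = -1.828938; p*ln(p) = 0.160584 * (-1.828938) = -0.293698
  p = 43/137 = 0.313869; ln(p) = -1.158780; p*ln(p) = 0.313869 * (-1.158780) = -0.363705
  p = 14/137 = 0.102190; ln(p) = -2.280921; p*ln(p) = 0.102190 * (-2.280921) = -0.233087
  p = 9/137 = 0.065693; ln(p) = -2.722763; p*ln(p) = 0.065693 * (-2.722763) = -0.178866
sum(p*ln(p)) = (-0.367736) + (-0.293698) + (-0.363705) + (-0.233087) + (-0.178866) = -1.437092
H' = -(-1.437092) = 1.437092 ≈ 1.4371

1.4371


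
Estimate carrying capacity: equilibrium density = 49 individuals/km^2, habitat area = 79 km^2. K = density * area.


K = 49 * 79 = 3871 individuals

3871 individuals


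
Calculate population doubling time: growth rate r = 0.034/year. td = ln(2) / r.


td = ln(2) / 0.034 = 0.693147 / 0.034 = 20.3867 ≈ 20.4 years

20.4 years


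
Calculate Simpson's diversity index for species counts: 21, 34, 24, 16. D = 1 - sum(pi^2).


Total N = 21 + 34 + 24 + 16 = 95
Per-species terms:
  p = 21/95 = 0.221053; p^2 = 0.221053^2 = 0.048864
  p = 34/95 = 0.357895; p^2 = 0.357895^2 = 0.128089
  p = 24/95 = 0.252632; p^2 = 0.252632^2 = 0.063823
  p = 16/95 = 0.168421; p^2 = 0.168421^2 = 0.028366
sum(p^2) = 0.048864 + 0.128089 + 0.063823 + 0.028366 = 0.269142
D = 1 - 0.269142 = 0.730858 ≈ 0.7309

0.7309


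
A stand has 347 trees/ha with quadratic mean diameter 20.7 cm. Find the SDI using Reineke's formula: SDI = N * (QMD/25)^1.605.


QMD/25 = 20.7/25 = 0.828
(0.828)^1.605 = exp(1.605 * ln(0.828)) = exp(1.605 * (-0.188742)) = exp(-0.302931) = 0.738650
SDI = 347 * 0.738650 = 256.312 ≈ 256

256


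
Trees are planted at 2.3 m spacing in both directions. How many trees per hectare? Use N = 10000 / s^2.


N = 10000 / 2.3^2 = 10000 / 5.29 = 1890.36 ≈ 1890 trees/ha

1890 trees/ha


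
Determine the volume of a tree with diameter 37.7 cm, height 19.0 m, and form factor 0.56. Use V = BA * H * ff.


(D/200)^2 = (37.7/200)^2 = 0.1885^2 = 0.03553225
BA = 3.141593 * 0.03553225 = 0.111628 m^2
V = 0.111628 * 19.0 * 0.56 = 1.18772 ≈ 1.188 m^3

1.188 m^3


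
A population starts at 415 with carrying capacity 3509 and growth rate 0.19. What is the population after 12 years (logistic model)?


(K - N0)/N0 = (3509 - 415)/415 = 3094/415 = 7.45542
r*t = 0.19 * 12 = 2.28; exp(-2.28) = 0.102284
7.45542 * 0.102284 = 0.762570
1 + 0.762570 = 1.76257
N = 3509 / 1.76257 = 1990.84 ≈ 1991

1991


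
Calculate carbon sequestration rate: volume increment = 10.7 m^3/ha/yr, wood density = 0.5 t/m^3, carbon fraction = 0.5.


C = 10.7 * 0.5 * 0.5 = 2.675 ≈ 2.68 t C/ha/yr

2.68 t C/ha/yr


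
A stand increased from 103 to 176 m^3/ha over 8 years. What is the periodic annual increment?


PAI = (V2 - V1) / period = (176 - 103) / 8 = 73 / 8 = 9.1250 ≈ 9.13 m^3/ha/yr

9.13 m^3/ha/yr


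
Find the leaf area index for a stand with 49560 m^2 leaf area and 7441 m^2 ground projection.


LAI = 49560 / 7441 = 6.6604 ≈ 6.66

6.66


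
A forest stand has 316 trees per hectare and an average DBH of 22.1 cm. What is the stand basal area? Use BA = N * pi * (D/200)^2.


(D/200)^2 = (22.1/200)^2 = 0.1105^2 = 0.01221025
Individual BA = 3.141593 * 0.01221025 = 0.0383596 m^2
Stand BA = 316 * 0.0383596 = 12.1216 ≈ 12.12 m^2/ha

12.12 m^2/ha


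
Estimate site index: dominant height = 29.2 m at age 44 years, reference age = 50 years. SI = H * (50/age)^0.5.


50/44 = 1.13636
(1.13636)^0.5 = 1.06600
SI = 29.2 * 1.06600 = 31.1272 ≈ 31.1 m

31.1 m


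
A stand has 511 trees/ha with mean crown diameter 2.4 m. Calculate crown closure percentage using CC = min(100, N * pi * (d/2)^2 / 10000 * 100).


(d/2)^2 = (2.4/2)^2 = 1.2^2 = 1.44
Crown area = 3.141593 * 1.44 = 4.52389 m^2
N * area / 10000 * 100 = 511 * 4.52389 / 10000 * 100 = 23.1171
CC = min(100, 23.1171) = 23.1171 ≈ 23.1%

23.1%


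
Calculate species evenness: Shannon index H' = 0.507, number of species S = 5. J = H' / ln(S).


ln(5) = 1.60944
J = H' / ln(S) = 0.507 / 1.60944 = 0.315016 ≈ 0.3150

0.3150


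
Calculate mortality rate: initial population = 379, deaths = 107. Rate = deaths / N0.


Mortality rate = 107 / 379 = 0.282322 ≈ 0.2823

0.2823
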